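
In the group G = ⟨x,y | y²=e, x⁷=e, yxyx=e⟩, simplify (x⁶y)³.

Compute successive powers of (x⁶y), reducing at each step:
  (x⁶y)²: (x⁶y) · x⁶ = y;   y · y = e
  (x⁶y)³: e · x⁶ = x⁶;   (x⁶) · y = x⁶y

Answer: x⁶y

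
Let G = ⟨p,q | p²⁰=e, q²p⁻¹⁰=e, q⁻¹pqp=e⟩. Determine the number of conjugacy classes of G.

The conjugacy classes (representative and size) are:
  [e] (size 1), [p] (size 2), [p²] (size 2), [p³] (size 2), [p⁴] (size 2), [p⁵] (size 2), [p¹⁴] (size 2), [p⁷] (size 2), [p⁸] (size 2), [p¹¹] (size 2), [p¹⁰] (size 1), [p²q⁻¹] (size 10), [p⁹q] (size 10).
Class equation: 1 + 2 + 2 + 2 + 2 + 2 + 2 + 2 + 2 + 2 + 1 + 10 + 10 = 40 = |G|. So G has 13 conjugacy classes.

Answer: 13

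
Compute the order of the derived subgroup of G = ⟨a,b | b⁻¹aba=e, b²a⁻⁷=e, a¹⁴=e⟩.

G' = [G, G] is generated by all commutators. The generator-pair commutators are: [a, b] = a².
The subgroup they normally generate is {e, a², a⁴, a⁶, a⁸, a¹⁰, a¹²}, of order 7.
Check: |G/G'| = 28/7 = 4 is the order of the abelianisation.

Answer: 7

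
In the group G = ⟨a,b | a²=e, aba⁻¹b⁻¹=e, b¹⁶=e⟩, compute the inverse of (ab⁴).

The order of (ab⁴) is 4 (smallest k with (ab⁴)ᵏ = e), so (ab⁴)⁻¹ = (ab⁴)³ = ab¹².
Check: (ab⁴) · (ab¹²) → (ab⁴) · a = b⁴;   (b⁴) · b¹² = e, giving e as required.

Answer: ab¹²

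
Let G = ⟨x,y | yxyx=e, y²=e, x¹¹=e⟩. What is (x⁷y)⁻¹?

The order of (x⁷y) is 2 (smallest k with (x⁷y)ᵏ = e), so (x⁷y)⁻¹ = (x⁷y)¹ = x⁷y.
Check: (x⁷y) · (x⁷y) → (x⁷y) · x⁷ = y;   y · y = e, giving e as required.

Answer: x⁷y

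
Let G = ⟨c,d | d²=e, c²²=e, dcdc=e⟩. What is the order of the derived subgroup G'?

G' = [G, G] is generated by all commutators. The generator-pair commutators are: [c, d] = c².
The subgroup they normally generate is {e, c², c⁴, c⁶, c⁸, c¹⁰, c¹², c¹⁴, c¹⁶, c¹⁸, c²⁰}, of order 11.
Check: |G/G'| = 44/11 = 4 is the order of the abelianisation.

Answer: 11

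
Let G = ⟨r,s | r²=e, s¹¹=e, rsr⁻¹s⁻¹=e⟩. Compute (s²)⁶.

Compute successive powers of (s²), reducing at each step:
  (s²)²: (s²) · s² = s⁴
  (s²)³: (s⁴) · s² = s⁶
  (s²)⁴: (s⁶) · s² = s⁸
  (s²)⁵: (s⁸) · s² = s¹⁰
  (s²)⁶: (s¹⁰) · s² = s

Answer: s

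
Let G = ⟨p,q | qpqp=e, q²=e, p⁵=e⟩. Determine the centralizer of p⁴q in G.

⟨p⁴q⟩ ⊆ C_G(p⁴q) since powers of p⁴q commute with p⁴q; so |C_G(p⁴q)| ≥ |⟨p⁴q⟩| = 2.
By orbit–stabilizer, |C_G(p⁴q)| = |G| / |conj. class of p⁴q| = 10 / 5 = 2.
The 2 elements commuting with p⁴q are {e, p⁴q}.

Answer: {e, p⁴q}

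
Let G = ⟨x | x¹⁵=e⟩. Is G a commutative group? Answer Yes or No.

G has a single generator, so G is cyclic and hence abelian.

Answer: Yes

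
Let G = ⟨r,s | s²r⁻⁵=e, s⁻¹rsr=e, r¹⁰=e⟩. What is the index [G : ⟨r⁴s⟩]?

First find ord(r⁴s) by computing successive powers:
  (r⁴s)¹ = r⁴s, (r⁴s)² = r⁵, (r⁴s)³ = r⁴s⁻¹, (r⁴s)⁴ = e.
So |⟨r⁴s⟩| = ord(r⁴s) = 4. With |G| = 20, by Lagrange [G : ⟨r⁴s⟩] = 20/4 = 5.

Answer: 5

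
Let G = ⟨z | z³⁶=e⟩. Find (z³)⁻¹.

The order of (z³) is 12 (smallest k with (z³)ᵏ = e), so (z³)⁻¹ = (z³)¹¹ = z³³.
Check: (z³) · (z³³) → (z³) · z³³ = e, giving e as required.

Answer: z³³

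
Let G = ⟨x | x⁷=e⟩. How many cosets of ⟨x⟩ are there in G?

First find ord(x) by computing successive powers:
  x¹ = x, x² = x², x³ = x³, x⁴ = x⁴, x⁵ = x⁵, x⁶ = x⁶, x⁷ = e.
So |⟨x⟩| = ord(x) = 7. With |G| = 7, by Lagrange [G : ⟨x⟩] = 7/7 = 1.

Answer: 1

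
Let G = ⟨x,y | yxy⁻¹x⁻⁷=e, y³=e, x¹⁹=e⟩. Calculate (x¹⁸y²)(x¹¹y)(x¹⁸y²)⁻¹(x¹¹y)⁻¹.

[(x¹⁸y²), (x¹¹y)] = (x¹⁸y²)·(x¹¹y)·(x¹⁸y²)⁻¹·(x¹¹y)⁻¹.
  (x¹⁸y²) · (x¹¹y) = x⁶
  (x⁶) · (x⁷y) = x¹³y
  (x¹³y) · (x¹²y²) = x²

Answer: x²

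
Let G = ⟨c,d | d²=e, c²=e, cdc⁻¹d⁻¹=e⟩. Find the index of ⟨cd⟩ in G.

First find ord(cd) by computing successive powers:
  (cd)¹ = cd, (cd)² = e.
So |⟨cd⟩| = ord(cd) = 2. With |G| = 4, by Lagrange [G : ⟨cd⟩] = 4/2 = 2.

Answer: 2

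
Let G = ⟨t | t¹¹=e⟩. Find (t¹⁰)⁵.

Compute successive powers of (t¹⁰), reducing at each step:
  (t¹⁰)²: (t¹⁰) · t¹⁰ = t⁹
  (t¹⁰)³: (t⁹) · t¹⁰ = t⁸
  (t¹⁰)⁴: (t⁸) · t¹⁰ = t⁷
  (t¹⁰)⁵: (t⁷) · t¹⁰ = t⁶

Answer: t⁶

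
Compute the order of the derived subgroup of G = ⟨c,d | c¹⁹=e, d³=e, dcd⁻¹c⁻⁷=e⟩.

G' = [G, G] is generated by all commutators. The generator-pair commutators are: [c, d] = c¹³.
The subgroup they normally generate is {e, c, c², c³, c⁴, c⁵, c⁶, c⁷, c⁸, c⁹, c¹⁰, c¹¹, c¹², c¹³, c¹⁴, c¹⁵, c¹⁶, c¹⁷, c¹⁸}, of order 19.
Check: |G/G'| = 57/19 = 3 is the order of the abelianisation.

Answer: 19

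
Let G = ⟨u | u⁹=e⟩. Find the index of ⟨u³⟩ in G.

First find ord(u³) by computing successive powers:
  (u³)¹ = u³, (u³)² = u⁶, (u³)³ = e.
So |⟨u³⟩| = ord(u³) = 3. With |G| = 9, by Lagrange [G : ⟨u³⟩] = 9/3 = 3.

Answer: 3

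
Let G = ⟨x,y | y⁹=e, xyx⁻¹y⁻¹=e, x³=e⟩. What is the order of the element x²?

Compute successive powers until reaching e:
  (x²)¹ = x², (x²)² = x, (x²)³ = e.
The smallest positive k with (x²)ᵏ = e is 3.

Answer: 3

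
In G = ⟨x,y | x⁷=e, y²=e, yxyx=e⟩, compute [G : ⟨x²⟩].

First find ord(x²) by computing successive powers:
  (x²)¹ = x², (x²)² = x⁴, (x²)³ = x⁶, (x²)⁴ = x, (x²)⁵ = x³, (x²)⁶ = x⁵, (x²)⁷ = e.
So |⟨x²⟩| = ord(x²) = 7. With |G| = 14, by Lagrange [G : ⟨x²⟩] = 14/7 = 2.

Answer: 2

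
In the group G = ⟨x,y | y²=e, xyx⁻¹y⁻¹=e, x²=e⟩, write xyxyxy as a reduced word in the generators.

Multiply left to right, reducing at each step:
  x · y = xy
  (xy) · x = y
  y · y = e
  e · x = x
  x · y = xy

Answer: xy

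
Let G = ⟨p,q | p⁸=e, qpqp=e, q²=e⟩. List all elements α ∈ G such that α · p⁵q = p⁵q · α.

⟨p⁵q⟩ ⊆ C_G(p⁵q) since powers of p⁵q commute with p⁵q; so |C_G(p⁵q)| ≥ |⟨p⁵q⟩| = 2.
By orbit–stabilizer, |C_G(p⁵q)| = |G| / |conj. class of p⁵q| = 16 / 4 = 4.
The 4 elements commuting with p⁵q are {e, p⁴, pq, p⁵q}.

Answer: {e, p⁴, pq, p⁵q}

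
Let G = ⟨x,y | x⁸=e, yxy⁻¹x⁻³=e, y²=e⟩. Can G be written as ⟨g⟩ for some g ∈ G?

Every cyclic group is abelian. But x·y = xy while y·x = x³y, so x·y ≠ y·x and G is not abelian. Hence G is not cyclic.

Answer: No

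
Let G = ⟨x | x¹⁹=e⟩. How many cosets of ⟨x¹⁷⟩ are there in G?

First find ord(x¹⁷) by computing successive powers:
  (x¹⁷)¹ = x¹⁷, (x¹⁷)² = x¹⁵, (x¹⁷)³ = x¹³, (x¹⁷)⁴ = x¹¹, (x¹⁷)⁵ = x⁹, (x¹⁷)⁶ = x⁷, (x¹⁷)⁷ = x⁵, (x¹⁷)⁸ = x³, (x¹⁷)⁹ = x, (x¹⁷)¹⁰ = x¹⁸, (x¹⁷)¹¹ = x¹⁶, (x¹⁷)¹² = x¹⁴, (x¹⁷)¹³ = x¹², (x¹⁷)¹⁴ = x¹⁰, (x¹⁷)¹⁵ = x⁸, (x¹⁷)¹⁶ = x⁶, (x¹⁷)¹⁷ = x⁴, (x¹⁷)¹⁸ = x², (x¹⁷)¹⁹ = e.
So |⟨x¹⁷⟩| = ord(x¹⁷) = 19. With |G| = 19, by Lagrange [G : ⟨x¹⁷⟩] = 19/19 = 1.

Answer: 1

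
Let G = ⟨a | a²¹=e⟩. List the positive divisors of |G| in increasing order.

|G| = 21 = 3 · 7. By Lagrange's theorem the order of any subgroup divides 21; the divisors of 21 are 1, 3, 7, 21.

Answer: 1, 3, 7, 21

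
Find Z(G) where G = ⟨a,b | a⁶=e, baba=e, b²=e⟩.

An element z ∈ Z(G) iff z commutes with every generator.
For example a³ is central: (a³)·a = a⁴ = a·(a³); (a³)·b = a³b = b·(a³).
Whereas a ∉ Z(G) since a·b = ab ≠ a⁵b = b·a.
Checking each of the 12 elements this way gives Z(G) = {e, a³}, of order 2.

Answer: {e, a³}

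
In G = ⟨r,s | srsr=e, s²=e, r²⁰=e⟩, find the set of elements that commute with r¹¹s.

⟨r¹¹s⟩ ⊆ C_G(r¹¹s) since powers of r¹¹s commute with r¹¹s; so |C_G(r¹¹s)| ≥ |⟨r¹¹s⟩| = 2.
By orbit–stabilizer, |C_G(r¹¹s)| = |G| / |conj. class of r¹¹s| = 40 / 10 = 4.
The 4 elements commuting with r¹¹s are {e, r¹⁰, rs, r¹¹s}.

Answer: {e, r¹⁰, rs, r¹¹s}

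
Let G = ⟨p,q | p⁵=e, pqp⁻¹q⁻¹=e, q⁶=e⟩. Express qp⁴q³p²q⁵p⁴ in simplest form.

Multiply left to right, reducing at each step:
  q · p⁴ = p⁴q
  (p⁴q) · q³ = p⁴q⁴
  (p⁴q⁴) · p² = pq⁴
  (pq⁴) · q⁵ = pq³
  (pq³) · p⁴ = q³

Answer: q³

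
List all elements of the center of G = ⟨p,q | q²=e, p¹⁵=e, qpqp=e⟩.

An element z ∈ Z(G) iff z commutes with every generator.
For example e is central: e·p = p = p·e; e·q = q = q·e.
Whereas p ∉ Z(G) since p·q = pq ≠ p¹⁴q = q·p.
Checking each of the 30 elements this way gives Z(G) = {e}, of order 1.

Answer: {e}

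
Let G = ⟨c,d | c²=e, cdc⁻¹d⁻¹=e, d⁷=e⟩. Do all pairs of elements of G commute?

Each pair of generators commutes: c·d = cd = d·c. Since the generators pairwise commute, every element of G commutes with every other, so G is abelian.

Answer: Yes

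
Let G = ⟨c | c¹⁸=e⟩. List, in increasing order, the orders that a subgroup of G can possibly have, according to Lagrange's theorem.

|G| = 18 = 2 · 3². By Lagrange's theorem the order of any subgroup divides 18; the divisors of 18 are 1, 2, 3, 6, 9, 18.

Answer: 1, 2, 3, 6, 9, 18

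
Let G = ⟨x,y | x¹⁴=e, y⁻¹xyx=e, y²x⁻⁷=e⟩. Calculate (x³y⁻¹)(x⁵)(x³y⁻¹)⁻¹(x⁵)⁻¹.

[(x³y⁻¹), (x⁵)] = (x³y⁻¹)·(x⁵)·(x³y⁻¹)⁻¹·(x⁵)⁻¹.
  (x³y⁻¹) · (x⁵) = x⁵y
  (x⁵y) · (x³y) = x⁹
  (x⁹) · (x⁹) = x⁴

Answer: x⁴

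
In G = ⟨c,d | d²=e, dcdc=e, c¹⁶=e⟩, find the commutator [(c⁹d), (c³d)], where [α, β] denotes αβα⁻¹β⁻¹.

[(c⁹d), (c³d)] = (c⁹d)·(c³d)·(c⁹d)⁻¹·(c³d)⁻¹.
  (c⁹d) · (c³d) = c⁶
  (c⁶) · (c⁹d) = c¹⁵d
  (c¹⁵d) · (c³d) = c¹²

Answer: c¹²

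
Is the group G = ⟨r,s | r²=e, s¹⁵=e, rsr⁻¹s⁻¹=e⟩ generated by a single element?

|G| = 30. The element rs has order 30 (its powers give 30 distinct elements), so ⟨rs⟩ = G and G is cyclic.

Answer: Yes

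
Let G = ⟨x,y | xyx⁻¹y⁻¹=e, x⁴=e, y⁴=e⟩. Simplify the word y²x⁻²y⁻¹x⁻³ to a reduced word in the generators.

Multiply left to right, reducing at each step:
  (y²) · x⁻² = x²y²
  (x²y²) · y⁻¹ = x²y
  (x²y) · x⁻³ = x³y

Answer: x³y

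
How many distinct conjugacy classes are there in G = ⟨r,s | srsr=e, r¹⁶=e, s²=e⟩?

The conjugacy classes (representative and size) are:
  [e] (size 1), [r¹⁵] (size 2), [r²] (size 2), [r³] (size 2), [r¹²] (size 2), [r⁵] (size 2), [r⁶] (size 2), [r⁷] (size 2), [r⁸] (size 1), [r²s] (size 8), [r¹⁵s] (size 8).
Class equation: 1 + 2 + 2 + 2 + 2 + 2 + 2 + 2 + 1 + 8 + 8 = 32 = |G|. So G has 11 conjugacy classes.

Answer: 11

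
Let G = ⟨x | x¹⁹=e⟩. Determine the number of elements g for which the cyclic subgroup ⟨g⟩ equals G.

G is cyclic of order 19. An element generates G iff its order is 19, and a cyclic group of order 19 has exactly φ(19) = 18 such elements.

Answer: 18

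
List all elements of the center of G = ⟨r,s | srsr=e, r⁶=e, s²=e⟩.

An element z ∈ Z(G) iff z commutes with every generator.
For example r³ is central: (r³)·r = r⁴ = r·(r³); (r³)·s = r³s = s·(r³).
Whereas r ∉ Z(G) since r·s = rs ≠ r⁵s = s·r.
Checking each of the 12 elements this way gives Z(G) = {e, r³}, of order 2.

Answer: {e, r³}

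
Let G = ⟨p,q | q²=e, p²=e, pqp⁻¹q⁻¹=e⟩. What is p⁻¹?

The order of p is 2 (smallest k with pᵏ = e), so p⁻¹ = p¹ = p.
Check: p · p → p · p = e, giving e as required.

Answer: p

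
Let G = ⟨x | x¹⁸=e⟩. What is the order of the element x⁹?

Compute successive powers until reaching e:
  (x⁹)¹ = x⁹, (x⁹)² = e.
The smallest positive k with (x⁹)ᵏ = e is 2.

Answer: 2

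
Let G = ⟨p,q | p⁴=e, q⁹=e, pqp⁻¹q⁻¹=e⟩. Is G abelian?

Each pair of generators commutes: p·q = pq = q·p. Since the generators pairwise commute, every element of G commutes with every other, so G is abelian.

Answer: Yes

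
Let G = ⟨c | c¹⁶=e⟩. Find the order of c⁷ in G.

Compute successive powers until reaching e:
  (c⁷)¹ = c⁷, (c⁷)² = c¹⁴, (c⁷)³ = c⁵, (c⁷)⁴ = c¹², (c⁷)⁵ = c³, (c⁷)⁶ = c¹⁰, (c⁷)⁷ = c, (c⁷)⁸ = c⁸, (c⁷)⁹ = c¹⁵, (c⁷)¹⁰ = c⁶, (c⁷)¹¹ = c¹³, (c⁷)¹² = c⁴, (c⁷)¹³ = c¹¹, (c⁷)¹⁴ = c², (c⁷)¹⁵ = c⁹, (c⁷)¹⁶ = e.
The smallest positive k with (c⁷)ᵏ = e is 16.

Answer: 16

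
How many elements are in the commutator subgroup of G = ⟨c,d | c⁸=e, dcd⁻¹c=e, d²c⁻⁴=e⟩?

G' = [G, G] is generated by all commutators. The generator-pair commutators are: [c, d] = c².
The subgroup they normally generate is {e, c², c⁴, c⁶}, of order 4.
Check: |G/G'| = 16/4 = 4 is the order of the abelianisation.

Answer: 4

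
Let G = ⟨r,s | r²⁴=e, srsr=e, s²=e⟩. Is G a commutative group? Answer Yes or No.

r·s = rs but s·r = r²³s, so r·s ≠ s·r and G is not abelian.

Answer: No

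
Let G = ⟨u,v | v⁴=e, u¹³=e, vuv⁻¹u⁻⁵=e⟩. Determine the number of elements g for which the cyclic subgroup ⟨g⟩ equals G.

⟨g⟩ = G would require ord(g) = |G| = 52, but the maximum element order in G is 13 < 52. So G is not cyclic and no single element generates it: the count is 0.

Answer: 0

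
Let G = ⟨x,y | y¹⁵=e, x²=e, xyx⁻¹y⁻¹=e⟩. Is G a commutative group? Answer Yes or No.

Each pair of generators commutes: x·y = xy = y·x. Since the generators pairwise commute, every element of G commutes with every other, so G is abelian.

Answer: Yes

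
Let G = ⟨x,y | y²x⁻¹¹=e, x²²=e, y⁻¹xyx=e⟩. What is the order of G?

Enumerate words in the generators, reducing via the relations: the distinct elements are
  {e, x, y, xy, x², x³, x⁴, x⁵, x⁶, x⁷, x⁸, x⁹, x²y, x²¹, x²⁰, x³y, x¹², x¹³, x¹¹, x¹⁰, x¹⁴, x¹⁵, x¹⁶, x¹⁷, x¹⁸, x¹⁹, x⁴y, x⁵y, x⁶y, x⁷y, x⁸y, x⁹y, y⁻¹, xy⁻¹, x¹⁰y, x²y⁻¹, x³y⁻¹, x⁴y⁻¹, x⁵y⁻¹, x⁶y⁻¹, x⁷y⁻¹, x⁸y⁻¹, x⁹y⁻¹, x¹⁰y⁻¹}.
No further products give new elements, so |G| = 44.

Answer: 44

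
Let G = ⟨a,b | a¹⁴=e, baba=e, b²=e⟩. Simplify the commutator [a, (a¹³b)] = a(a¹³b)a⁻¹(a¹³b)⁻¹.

[a, (a¹³b)] = a·(a¹³b)·a⁻¹·(a¹³b)⁻¹.
  a · (a¹³b) = b
  b · (a¹³) = ab
  (ab) · (a¹³b) = a²

Answer: a²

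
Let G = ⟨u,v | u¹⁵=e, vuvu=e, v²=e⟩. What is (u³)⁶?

Compute successive powers of (u³), reducing at each step:
  (u³)²: (u³) · u³ = u⁶
  (u³)³: (u⁶) · u³ = u⁹
  (u³)⁴: (u⁹) · u³ = u¹²
  (u³)⁵: (u¹²) · u³ = e
  (u³)⁶: e · u³ = u³

Answer: u³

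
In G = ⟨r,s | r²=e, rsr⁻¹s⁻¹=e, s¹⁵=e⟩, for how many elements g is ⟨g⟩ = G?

G is cyclic of order 30. An element generates G iff its order is 30, and a cyclic group of order 30 has exactly φ(30) = 8 such elements.

Answer: 8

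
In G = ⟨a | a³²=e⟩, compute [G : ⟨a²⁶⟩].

First find ord(a²⁶) by computing successive powers:
  (a²⁶)¹ = a²⁶, (a²⁶)² = a²⁰, (a²⁶)³ = a¹⁴, (a²⁶)⁴ = a⁸, (a²⁶)⁵ = a², (a²⁶)⁶ = a²⁸, (a²⁶)⁷ = a²², (a²⁶)⁸ = a¹⁶, (a²⁶)⁹ = a¹⁰, (a²⁶)¹⁰ = a⁴, (a²⁶)¹¹ = a³⁰, (a²⁶)¹² = a²⁴, (a²⁶)¹³ = a¹⁸, (a²⁶)¹⁴ = a¹², (a²⁶)¹⁵ = a⁶, (a²⁶)¹⁶ = e.
So |⟨a²⁶⟩| = ord(a²⁶) = 16. With |G| = 32, by Lagrange [G : ⟨a²⁶⟩] = 32/16 = 2.

Answer: 2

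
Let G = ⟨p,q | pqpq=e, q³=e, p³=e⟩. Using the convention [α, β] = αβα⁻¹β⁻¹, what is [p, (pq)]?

[p, (pq)] = p·(pq)·p⁻¹·(pq)⁻¹.
  p · (pq) = p²q
  (p²q) · (p²) = pq²p
  (pq²p) · (pq) = p²q²

Answer: p²q²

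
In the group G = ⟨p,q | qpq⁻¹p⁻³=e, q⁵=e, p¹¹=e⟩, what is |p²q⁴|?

Compute successive powers until reaching e:
  (p²q⁴)¹ = p²q⁴, (p²q⁴)² = p¹⁰q³, (p²q⁴)³ = p⁹q², (p²q⁴)⁴ = p⁵q, (p²q⁴)⁵ = e.
The smallest positive k with (p²q⁴)ᵏ = e is 5.

Answer: 5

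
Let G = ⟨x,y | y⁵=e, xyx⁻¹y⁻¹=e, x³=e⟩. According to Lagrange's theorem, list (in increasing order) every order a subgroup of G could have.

|G| = 15 = 3 · 5. By Lagrange's theorem the order of any subgroup divides 15; the divisors of 15 are 1, 3, 5, 15.

Answer: 1, 3, 5, 15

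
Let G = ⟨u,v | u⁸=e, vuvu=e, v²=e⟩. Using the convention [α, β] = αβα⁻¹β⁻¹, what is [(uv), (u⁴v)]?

[(uv), (u⁴v)] = (uv)·(u⁴v)·(uv)⁻¹·(u⁴v)⁻¹.
  (uv) · (u⁴v) = u⁵
  (u⁵) · (uv) = u⁶v
  (u⁶v) · (u⁴v) = u²

Answer: u²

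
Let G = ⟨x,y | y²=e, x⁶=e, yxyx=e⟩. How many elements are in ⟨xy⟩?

|⟨xy⟩| equals the order of xy. Compute successive powers until reaching e:
  (xy)¹ = xy, (xy)² = e.
The smallest positive k with (xy)ᵏ = e is 2, so |⟨xy⟩| = 2.

Answer: 2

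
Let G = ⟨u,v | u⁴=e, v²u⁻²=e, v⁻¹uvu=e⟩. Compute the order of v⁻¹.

Compute successive powers until reaching e:
  (v⁻¹)¹ = v⁻¹, (v⁻¹)² = u², (v⁻¹)³ = v, (v⁻¹)⁴ = e.
The smallest positive k with (v⁻¹)ᵏ = e is 4.

Answer: 4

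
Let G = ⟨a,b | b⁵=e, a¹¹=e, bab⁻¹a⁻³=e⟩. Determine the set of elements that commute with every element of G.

An element z ∈ Z(G) iff z commutes with every generator.
For example e is central: e·a = a = a·e; e·b = b = b·e.
Whereas a ∉ Z(G) since a·b = ab ≠ a³b = b·a.
Checking each of the 55 elements this way gives Z(G) = {e}, of order 1.

Answer: {e}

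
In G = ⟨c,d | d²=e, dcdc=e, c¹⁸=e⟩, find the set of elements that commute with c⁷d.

⟨c⁷d⟩ ⊆ C_G(c⁷d) since powers of c⁷d commute with c⁷d; so |C_G(c⁷d)| ≥ |⟨c⁷d⟩| = 2.
By orbit–stabilizer, |C_G(c⁷d)| = |G| / |conj. class of c⁷d| = 36 / 9 = 4.
The 4 elements commuting with c⁷d are {e, c⁹, c⁷d, c¹⁶d}.

Answer: {e, c⁹, c⁷d, c¹⁶d}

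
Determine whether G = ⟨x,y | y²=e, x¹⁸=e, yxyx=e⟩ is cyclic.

Every cyclic group is abelian. But x·y = xy while y·x = x¹⁷y, so x·y ≠ y·x and G is not abelian. Hence G is not cyclic.

Answer: No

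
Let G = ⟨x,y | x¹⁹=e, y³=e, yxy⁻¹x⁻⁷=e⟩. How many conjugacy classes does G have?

The conjugacy classes (representative and size) are:
  [e] (size 1), [x¹¹] (size 3), [x¹⁴] (size 3), [x⁶] (size 3), [x¹⁷] (size 3), [x¹²] (size 3), [x¹⁰] (size 3), [x²y] (size 19), [x¹⁸y²] (size 19).
Class equation: 1 + 3 + 3 + 3 + 3 + 3 + 3 + 19 + 19 = 57 = |G|. So G has 9 conjugacy classes.

Answer: 9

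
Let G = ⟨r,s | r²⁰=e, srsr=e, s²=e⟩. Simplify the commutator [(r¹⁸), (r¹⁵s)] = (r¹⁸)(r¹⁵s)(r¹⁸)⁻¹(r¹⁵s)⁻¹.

[(r¹⁸), (r¹⁵s)] = (r¹⁸)·(r¹⁵s)·(r¹⁸)⁻¹·(r¹⁵s)⁻¹.
  (r¹⁸) · (r¹⁵s) = r¹³s
  (r¹³s) · (r²) = r¹¹s
  (r¹¹s) · (r¹⁵s) = r¹⁶

Answer: r¹⁶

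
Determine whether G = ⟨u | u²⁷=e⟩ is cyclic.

|G| = 27. The element u has order 27 (its powers give 27 distinct elements), so ⟨u⟩ = G and G is cyclic.

Answer: Yes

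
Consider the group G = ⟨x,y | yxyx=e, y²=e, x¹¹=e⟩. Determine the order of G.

Enumerate words in the generators, reducing via the relations: the distinct elements are
  {e, x, y, xy, x², x³, x⁴, x⁵, x⁶, x⁷, x⁸, x⁹, x²y, x³y, x¹⁰, x⁴y, x⁵y, x⁶y, x⁷y, x⁸y, x⁹y, x¹⁰y}.
No further products give new elements, so |G| = 22.

Answer: 22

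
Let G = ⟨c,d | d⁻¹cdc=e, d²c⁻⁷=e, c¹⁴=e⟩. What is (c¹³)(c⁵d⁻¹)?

Compute (c¹³) · (c⁵d⁻¹) by multiplying left to right and reducing via the relations at each step:
  (c¹³) · c⁵ = c⁴
  (c⁴) · d⁻¹ = c⁴d⁻¹

Answer: c⁴d⁻¹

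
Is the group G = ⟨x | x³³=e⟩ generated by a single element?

|G| = 33. The element x has order 33 (its powers give 33 distinct elements), so ⟨x⟩ = G and G is cyclic.

Answer: Yes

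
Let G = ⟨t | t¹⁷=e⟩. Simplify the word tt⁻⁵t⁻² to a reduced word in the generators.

Multiply left to right, reducing at each step:
  t · t⁻⁵ = t¹³
  (t¹³) · t⁻² = t¹¹

Answer: t¹¹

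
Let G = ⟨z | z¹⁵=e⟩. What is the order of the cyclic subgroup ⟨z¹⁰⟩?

|⟨z¹⁰⟩| equals the order of z¹⁰. Compute successive powers until reaching e:
  (z¹⁰)¹ = z¹⁰, (z¹⁰)² = z⁵, (z¹⁰)³ = e.
The smallest positive k with (z¹⁰)ᵏ = e is 3, so |⟨z¹⁰⟩| = 3.

Answer: 3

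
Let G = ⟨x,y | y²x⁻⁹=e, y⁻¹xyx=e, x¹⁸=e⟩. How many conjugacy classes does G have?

The conjugacy classes (representative and size) are:
  [e] (size 1), [x¹⁷] (size 2), [x¹⁶] (size 2), [x³] (size 2), [x¹⁴] (size 2), [x¹³] (size 2), [x¹²] (size 2), [x¹¹] (size 2), [x¹⁰] (size 2), [x⁹] (size 1), [x⁸y] (size 9), [xy] (size 9).
Class equation: 1 + 2 + 2 + 2 + 2 + 2 + 2 + 2 + 2 + 1 + 9 + 9 = 36 = |G|. So G has 12 conjugacy classes.

Answer: 12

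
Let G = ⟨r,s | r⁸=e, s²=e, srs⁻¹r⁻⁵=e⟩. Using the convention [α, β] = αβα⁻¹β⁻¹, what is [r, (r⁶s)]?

[r, (r⁶s)] = r·(r⁶s)·r⁻¹·(r⁶s)⁻¹.
  r · (r⁶s) = r⁷s
  (r⁷s) · (r⁷) = r²s
  (r²s) · (r²s) = r⁴

Answer: r⁴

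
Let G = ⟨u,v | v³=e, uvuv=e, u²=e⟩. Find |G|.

Enumerate words in the generators, reducing via the relations: the distinct elements are
  {e, u, v, uv, v², uv²}.
No further products give new elements, so |G| = 6.

Answer: 6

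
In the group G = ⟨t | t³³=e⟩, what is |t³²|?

Compute successive powers until reaching e:
  (t³²)¹ = t³², (t³²)² = t³¹, (t³²)³ = t³⁰, (t³²)⁴ = t²⁹, (t³²)⁵ = t²⁸, (t³²)⁶ = t²⁷, (t³²)⁷ = t²⁶, (t³²)⁸ = t²⁵, (t³²)⁹ = t²⁴, (t³²)¹⁰ = t²³, (t³²)¹¹ = t²², (t³²)¹² = t²¹, (t³²)¹³ = t²⁰, (t³²)¹⁴ = t¹⁹, (t³²)¹⁵ = t¹⁸, (t³²)¹⁶ = t¹⁷, (t³²)¹⁷ = t¹⁶, (t³²)¹⁸ = t¹⁵, (t³²)¹⁹ = t¹⁴, (t³²)²⁰ = t¹³, (t³²)²¹ = t¹², (t³²)²² = t¹¹, (t³²)²³ = t¹⁰, (t³²)²⁴ = t⁹, (t³²)²⁵ = t⁸, (t³²)²⁶ = t⁷, (t³²)²⁷ = t⁶, (t³²)²⁸ = t⁵, (t³²)²⁹ = t⁴, (t³²)³⁰ = t³, (t³²)³¹ = t², (t³²)³² = t, (t³²)³³ = e.
The smallest positive k with (t³²)ᵏ = e is 33.

Answer: 33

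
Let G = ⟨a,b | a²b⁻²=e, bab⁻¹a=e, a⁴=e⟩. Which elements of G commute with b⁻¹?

⟨b⁻¹⟩ ⊆ C_G(b⁻¹) since powers of b⁻¹ commute with b⁻¹; so |C_G(b⁻¹)| ≥ |⟨b⁻¹⟩| = 4.
By orbit–stabilizer, |C_G(b⁻¹)| = |G| / |conj. class of b⁻¹| = 8 / 2 = 4.
The 4 elements commuting with b⁻¹ are {e, a², b, b⁻¹}.

Answer: {e, a², b, b⁻¹}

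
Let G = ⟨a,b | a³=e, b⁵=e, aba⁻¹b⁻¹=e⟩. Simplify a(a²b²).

Compute a · (a²b²) by multiplying left to right and reducing via the relations at each step:
  a · a² = e
  e · b² = b²

Answer: b²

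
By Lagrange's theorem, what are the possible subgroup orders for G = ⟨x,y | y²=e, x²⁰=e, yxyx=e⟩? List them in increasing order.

|G| = 40 = 2³ · 5. By Lagrange's theorem the order of any subgroup divides 40; the divisors of 40 are 1, 2, 4, 5, 8, 10, 20, 40.

Answer: 1, 2, 4, 5, 8, 10, 20, 40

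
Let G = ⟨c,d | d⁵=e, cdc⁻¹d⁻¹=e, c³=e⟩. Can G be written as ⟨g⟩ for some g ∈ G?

|G| = 15. The element cd has order 15 (its powers give 15 distinct elements), so ⟨cd⟩ = G and G is cyclic.

Answer: Yes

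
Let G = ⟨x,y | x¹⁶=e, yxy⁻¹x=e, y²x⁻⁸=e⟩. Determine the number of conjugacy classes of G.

The conjugacy classes (representative and size) are:
  [e] (size 1), [x] (size 2), [x¹⁴] (size 2), [x¹³] (size 2), [x¹²] (size 2), [x⁵] (size 2), [x¹⁰] (size 2), [x⁷] (size 2), [x⁸] (size 1), [y⁻¹] (size 8), [x⁷y⁻¹] (size 8).
Class equation: 1 + 2 + 2 + 2 + 2 + 2 + 2 + 2 + 1 + 8 + 8 = 32 = |G|. So G has 11 conjugacy classes.

Answer: 11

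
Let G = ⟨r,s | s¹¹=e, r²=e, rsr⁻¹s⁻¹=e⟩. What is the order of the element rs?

Compute successive powers until reaching e:
  (rs)¹ = rs, (rs)² = s², (rs)³ = rs³, (rs)⁴ = s⁴, (rs)⁵ = rs⁵, (rs)⁶ = s⁶, (rs)⁷ = rs⁷, (rs)⁸ = s⁸, (rs)⁹ = rs⁹, (rs)¹⁰ = s¹⁰, (rs)¹¹ = r, (rs)¹² = s, (rs)¹³ = rs², (rs)¹⁴ = s³, (rs)¹⁵ = rs⁴, (rs)¹⁶ = s⁵, (rs)¹⁷ = rs⁶, (rs)¹⁸ = s⁷, (rs)¹⁹ = rs⁸, (rs)²⁰ = s⁹, (rs)²¹ = rs¹⁰, (rs)²² = e.
The smallest positive k with (rs)ᵏ = e is 22.

Answer: 22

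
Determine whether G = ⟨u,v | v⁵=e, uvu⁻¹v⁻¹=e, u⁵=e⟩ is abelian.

Each pair of generators commutes: u·v = uv = v·u. Since the generators pairwise commute, every element of G commutes with every other, so G is abelian.

Answer: Yes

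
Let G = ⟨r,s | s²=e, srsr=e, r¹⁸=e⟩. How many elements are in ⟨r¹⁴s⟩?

|⟨r¹⁴s⟩| equals the order of r¹⁴s. Compute successive powers until reaching e:
  (r¹⁴s)¹ = r¹⁴s, (r¹⁴s)² = e.
The smallest positive k with (r¹⁴s)ᵏ = e is 2, so |⟨r¹⁴s⟩| = 2.

Answer: 2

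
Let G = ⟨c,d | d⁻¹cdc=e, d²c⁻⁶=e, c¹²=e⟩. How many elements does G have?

Enumerate words in the generators, reducing via the relations: the distinct elements are
  {c, d, e, cd, c², c³, c⁴, c⁵, c⁶, c⁷, c⁸, c⁹, c²d, c³d, c¹¹, c¹⁰, c⁴d, c⁵d, d⁻¹, cd⁻¹, c²d⁻¹, c³d⁻¹, c⁴d⁻¹, c⁵d⁻¹}.
No further products give new elements, so |G| = 24.

Answer: 24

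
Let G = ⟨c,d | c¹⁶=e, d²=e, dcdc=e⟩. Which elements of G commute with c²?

⟨c²⟩ ⊆ C_G(c²) since powers of c² commute with c²; so |C_G(c²)| ≥ |⟨c²⟩| = 8.
By orbit–stabilizer, |C_G(c²)| = |G| / |conj. class of c²| = 32 / 2 = 16.
The 16 elements commuting with c² are {e, c, c², c³, c⁴, c⁵, c⁶, c⁷, c⁸, c⁹, c¹⁰, c¹¹, c¹², c¹³, c¹⁴, c¹⁵}.

Answer: {e, c, c², c³, c⁴, c⁵, c⁶, c⁷, c⁸, c⁹, c¹⁰, c¹¹, c¹², c¹³, c¹⁴, c¹⁵}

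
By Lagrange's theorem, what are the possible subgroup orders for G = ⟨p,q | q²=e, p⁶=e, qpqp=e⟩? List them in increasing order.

|G| = 12 = 2² · 3. By Lagrange's theorem the order of any subgroup divides 12; the divisors of 12 are 1, 2, 3, 4, 6, 12.

Answer: 1, 2, 3, 4, 6, 12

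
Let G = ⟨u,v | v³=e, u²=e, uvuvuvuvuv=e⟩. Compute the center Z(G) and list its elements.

An element z ∈ Z(G) iff z commutes with every generator.
For example e is central: e·u = u = u·e; e·v = v = v·e.
Whereas u ∉ Z(G) since u·v = uv ≠ vu = v·u.
Checking each of the 60 elements this way gives Z(G) = {e}, of order 1.

Answer: {e}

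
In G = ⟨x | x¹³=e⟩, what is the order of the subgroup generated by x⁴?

|⟨x⁴⟩| equals the order of x⁴. Compute successive powers until reaching e:
  (x⁴)¹ = x⁴, (x⁴)² = x⁸, (x⁴)³ = x¹², (x⁴)⁴ = x³, (x⁴)⁵ = x⁷, (x⁴)⁶ = x¹¹, (x⁴)⁷ = x², (x⁴)⁸ = x⁶, (x⁴)⁹ = x¹⁰, (x⁴)¹⁰ = x, (x⁴)¹¹ = x⁵, (x⁴)¹² = x⁹, (x⁴)¹³ = e.
The smallest positive k with (x⁴)ᵏ = e is 13, so |⟨x⁴⟩| = 13.

Answer: 13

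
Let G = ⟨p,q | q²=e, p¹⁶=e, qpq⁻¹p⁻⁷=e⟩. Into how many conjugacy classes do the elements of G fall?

The conjugacy classes (representative and size) are:
  [e] (size 1), [p] (size 2), [p¹⁴] (size 2), [p³] (size 2), [p⁴] (size 2), [p¹⁰] (size 2), [p⁸] (size 1), [p⁹] (size 2), [p¹¹] (size 2), [p¹⁰q] (size 8), [pq] (size 8).
Class equation: 1 + 2 + 2 + 2 + 2 + 2 + 1 + 2 + 2 + 8 + 8 = 32 = |G|. So G has 11 conjugacy classes.

Answer: 11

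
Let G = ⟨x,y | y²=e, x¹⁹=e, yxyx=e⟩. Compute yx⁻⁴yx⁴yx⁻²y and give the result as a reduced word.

Multiply left to right, reducing at each step:
  y · x⁻⁴ = x⁴y
  (x⁴y) · y = x⁴
  (x⁴) · x⁴ = x⁸
  (x⁸) · y = x⁸y
  (x⁸y) · x⁻² = x¹⁰y
  (x¹⁰y) · y = x¹⁰

Answer: x¹⁰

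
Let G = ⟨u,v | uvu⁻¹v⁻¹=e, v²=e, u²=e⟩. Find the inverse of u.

The order of u is 2 (smallest k with uᵏ = e), so u⁻¹ = u¹ = u.
Check: u · u → u · u = e, giving e as required.

Answer: u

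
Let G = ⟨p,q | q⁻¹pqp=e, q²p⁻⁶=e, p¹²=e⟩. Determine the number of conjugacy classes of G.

The conjugacy classes (representative and size) are:
  [e] (size 1), [p¹¹] (size 2), [p²] (size 2), [p⁹] (size 2), [p⁴] (size 2), [p⁵] (size 2), [p⁶] (size 1), [p²q] (size 6), [pq] (size 6).
Class equation: 1 + 2 + 2 + 2 + 2 + 2 + 1 + 6 + 6 = 24 = |G|. So G has 9 conjugacy classes.

Answer: 9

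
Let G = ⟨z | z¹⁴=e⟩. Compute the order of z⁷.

Compute successive powers until reaching e:
  (z⁷)¹ = z⁷, (z⁷)² = e.
The smallest positive k with (z⁷)ᵏ = e is 2.

Answer: 2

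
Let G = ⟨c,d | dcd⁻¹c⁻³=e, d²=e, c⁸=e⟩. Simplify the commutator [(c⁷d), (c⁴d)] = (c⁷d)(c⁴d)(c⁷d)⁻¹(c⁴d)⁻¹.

[(c⁷d), (c⁴d)] = (c⁷d)·(c⁴d)·(c⁷d)⁻¹·(c⁴d)⁻¹.
  (c⁷d) · (c⁴d) = c³
  (c³) · (c³d) = c⁶d
  (c⁶d) · (c⁴d) = c²

Answer: c²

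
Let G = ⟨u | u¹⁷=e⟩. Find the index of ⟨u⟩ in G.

First find ord(u) by computing successive powers:
  u¹ = u, u² = u², u³ = u³, u⁴ = u⁴, u⁵ = u⁵, u⁶ = u⁶, u⁷ = u⁷, u⁸ = u⁸, u⁹ = u⁹, u¹⁰ = u¹⁰, u¹¹ = u¹¹, u¹² = u¹², u¹³ = u¹³, u¹⁴ = u¹⁴, u¹⁵ = u¹⁵, u¹⁶ = u¹⁶, u¹⁷ = e.
So |⟨u⟩| = ord(u) = 17. With |G| = 17, by Lagrange [G : ⟨u⟩] = 17/17 = 1.

Answer: 1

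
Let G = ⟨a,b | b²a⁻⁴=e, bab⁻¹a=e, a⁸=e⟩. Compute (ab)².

Compute successive powers of (ab), reducing at each step:
  (ab)²: (ab) · a = b;   b · b = a⁴

Answer: a⁴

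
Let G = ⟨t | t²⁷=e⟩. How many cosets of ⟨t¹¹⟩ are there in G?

First find ord(t¹¹) by computing successive powers:
  (t¹¹)¹ = t¹¹, (t¹¹)² = t²², (t¹¹)³ = t⁶, (t¹¹)⁴ = t¹⁷, (t¹¹)⁵ = t, (t¹¹)⁶ = t¹², (t¹¹)⁷ = t²³, (t¹¹)⁸ = t⁷, (t¹¹)⁹ = t¹⁸, (t¹¹)¹⁰ = t², (t¹¹)¹¹ = t¹³, (t¹¹)¹² = t²⁴, (t¹¹)¹³ = t⁸, (t¹¹)¹⁴ = t¹⁹, (t¹¹)¹⁵ = t³, (t¹¹)¹⁶ = t¹⁴, (t¹¹)¹⁷ = t²⁵, (t¹¹)¹⁸ = t⁹, (t¹¹)¹⁹ = t²⁰, (t¹¹)²⁰ = t⁴, (t¹¹)²¹ = t¹⁵, (t¹¹)²² = t²⁶, (t¹¹)²³ = t¹⁰, (t¹¹)²⁴ = t²¹, (t¹¹)²⁵ = t⁵, (t¹¹)²⁶ = t¹⁶, (t¹¹)²⁷ = e.
So |⟨t¹¹⟩| = ord(t¹¹) = 27. With |G| = 27, by Lagrange [G : ⟨t¹¹⟩] = 27/27 = 1.

Answer: 1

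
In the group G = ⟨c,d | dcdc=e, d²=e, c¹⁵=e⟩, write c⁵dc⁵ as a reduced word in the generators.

Multiply left to right, reducing at each step:
  (c⁵) · d = c⁵d
  (c⁵d) · c⁵ = d

Answer: d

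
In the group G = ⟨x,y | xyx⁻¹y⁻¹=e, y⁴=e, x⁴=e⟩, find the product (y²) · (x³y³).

Compute (y²) · (x³y³) by multiplying left to right and reducing via the relations at each step:
  (y²) · x³ = x³y²
  (x³y²) · y³ = x³y

Answer: x³y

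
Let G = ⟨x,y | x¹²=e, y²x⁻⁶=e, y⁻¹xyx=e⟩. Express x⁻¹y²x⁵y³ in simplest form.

Multiply left to right, reducing at each step:
  (x¹¹) · y² = x⁵
  (x⁵) · x⁵ = x¹⁰
  (x¹⁰) · y³ = x⁴y

Answer: x⁴y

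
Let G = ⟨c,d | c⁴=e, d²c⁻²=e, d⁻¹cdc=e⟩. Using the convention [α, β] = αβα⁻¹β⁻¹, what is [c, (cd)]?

[c, (cd)] = c·(cd)·c⁻¹·(cd)⁻¹.
  c · (cd) = d⁻¹
  (d⁻¹) · (c³) = cd⁻¹
  (cd⁻¹) · (cd⁻¹) = c²

Answer: c²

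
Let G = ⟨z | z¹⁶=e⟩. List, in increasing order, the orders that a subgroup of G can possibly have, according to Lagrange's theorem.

|G| = 16 = 2⁴. By Lagrange's theorem the order of any subgroup divides 16; the divisors of 16 are 1, 2, 4, 8, 16.

Answer: 1, 2, 4, 8, 16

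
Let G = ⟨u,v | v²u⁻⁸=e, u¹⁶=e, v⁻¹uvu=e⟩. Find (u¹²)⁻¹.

The order of (u¹²) is 4 (smallest k with (u¹²)ᵏ = e), so (u¹²)⁻¹ = (u¹²)³ = u⁴.
Check: (u¹²) · (u⁴) → (u¹²) · u⁴ = e, giving e as required.

Answer: u⁴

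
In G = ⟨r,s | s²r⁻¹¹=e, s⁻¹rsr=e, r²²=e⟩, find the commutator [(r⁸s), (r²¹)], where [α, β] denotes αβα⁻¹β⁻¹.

[(r⁸s), (r²¹)] = (r⁸s)·(r²¹)·(r⁸s)⁻¹·(r²¹)⁻¹.
  (r⁸s) · (r²¹) = r⁹s
  (r⁹s) · (r⁸s⁻¹) = r
  r · r = r²

Answer: r²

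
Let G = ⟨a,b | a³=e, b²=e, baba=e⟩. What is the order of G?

Enumerate words in the generators, reducing via the relations: the distinct elements are
  {a, b, e, ab, a², a²b}.
No further products give new elements, so |G| = 6.

Answer: 6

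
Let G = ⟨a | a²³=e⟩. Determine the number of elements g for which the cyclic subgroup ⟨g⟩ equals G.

G is cyclic of order 23. An element generates G iff its order is 23, and a cyclic group of order 23 has exactly φ(23) = 22 such elements.

Answer: 22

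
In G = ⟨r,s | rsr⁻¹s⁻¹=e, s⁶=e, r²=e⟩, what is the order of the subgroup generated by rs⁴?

|⟨rs⁴⟩| equals the order of rs⁴. Compute successive powers until reaching e:
  (rs⁴)¹ = rs⁴, (rs⁴)² = s², (rs⁴)³ = r, (rs⁴)⁴ = s⁴, (rs⁴)⁵ = rs², (rs⁴)⁶ = e.
The smallest positive k with (rs⁴)ᵏ = e is 6, so |⟨rs⁴⟩| = 6.

Answer: 6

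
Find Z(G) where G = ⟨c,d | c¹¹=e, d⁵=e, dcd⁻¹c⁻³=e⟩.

An element z ∈ Z(G) iff z commutes with every generator.
For example e is central: e·c = c = c·e; e·d = d = d·e.
Whereas c ∉ Z(G) since c·d = cd ≠ c³d = d·c.
Checking each of the 55 elements this way gives Z(G) = {e}, of order 1.

Answer: {e}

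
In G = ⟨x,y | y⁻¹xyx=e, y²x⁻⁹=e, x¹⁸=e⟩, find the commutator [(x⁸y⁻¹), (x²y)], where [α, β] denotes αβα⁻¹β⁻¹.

[(x⁸y⁻¹), (x²y)] = (x⁸y⁻¹)·(x²y)·(x⁸y⁻¹)⁻¹·(x²y)⁻¹.
  (x⁸y⁻¹) · (x²y) = x⁶
  (x⁶) · (x⁸y) = x⁵y⁻¹
  (x⁵y⁻¹) · (x²y⁻¹) = x¹²

Answer: x¹²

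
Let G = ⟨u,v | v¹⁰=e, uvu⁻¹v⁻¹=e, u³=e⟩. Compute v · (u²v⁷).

Compute v · (u²v⁷) by multiplying left to right and reducing via the relations at each step:
  v · u² = u²v
  (u²v) · v⁷ = u²v⁸

Answer: u²v⁸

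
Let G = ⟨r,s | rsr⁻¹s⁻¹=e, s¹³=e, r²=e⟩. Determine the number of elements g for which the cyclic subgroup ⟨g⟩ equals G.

G is cyclic of order 26. An element generates G iff its order is 26, and a cyclic group of order 26 has exactly φ(26) = 12 such elements.

Answer: 12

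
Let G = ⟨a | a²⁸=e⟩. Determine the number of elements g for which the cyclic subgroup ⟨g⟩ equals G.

G is cyclic of order 28. An element generates G iff its order is 28, and a cyclic group of order 28 has exactly φ(28) = 12 such elements.

Answer: 12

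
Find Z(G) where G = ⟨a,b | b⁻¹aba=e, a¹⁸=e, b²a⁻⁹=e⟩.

An element z ∈ Z(G) iff z commutes with every generator.
For example a⁹ is central: (a⁹)·a = a¹⁰ = a·(a⁹); (a⁹)·b = b⁻¹ = b·(a⁹).
Whereas a ∉ Z(G) since a·b = ab ≠ a⁸b⁻¹ = b·a.
Checking each of the 36 elements this way gives Z(G) = {e, a⁹}, of order 2.

Answer: {e, a⁹}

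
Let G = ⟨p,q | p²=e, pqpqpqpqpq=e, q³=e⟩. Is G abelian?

p·q = pq but q·p = qp, so p·q ≠ q·p and G is not abelian.

Answer: No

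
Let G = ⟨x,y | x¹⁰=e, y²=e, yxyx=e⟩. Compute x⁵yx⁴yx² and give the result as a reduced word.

Multiply left to right, reducing at each step:
  (x⁵) · y = x⁵y
  (x⁵y) · x⁴ = xy
  (xy) · y = x
  x · x² = x³

Answer: x³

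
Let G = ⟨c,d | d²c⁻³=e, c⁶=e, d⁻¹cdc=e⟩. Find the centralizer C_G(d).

⟨d⟩ ⊆ C_G(d) since powers of d commute with d; so |C_G(d)| ≥ |⟨d⟩| = 4.
By orbit–stabilizer, |C_G(d)| = |G| / |conj. class of d| = 12 / 3 = 4.
The 4 elements commuting with d are {e, c³, d, d⁻¹}.

Answer: {e, c³, d, d⁻¹}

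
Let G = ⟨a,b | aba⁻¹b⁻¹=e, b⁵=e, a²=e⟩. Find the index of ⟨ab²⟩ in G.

First find ord(ab²) by computing successive powers:
  (ab²)¹ = ab², (ab²)² = b⁴, (ab²)³ = ab, (ab²)⁴ = b³, (ab²)⁵ = a, (ab²)⁶ = b², (ab²)⁷ = ab⁴, (ab²)⁸ = b, (ab²)⁹ = ab³, (ab²)¹⁰ = e.
So |⟨ab²⟩| = ord(ab²) = 10. With |G| = 10, by Lagrange [G : ⟨ab²⟩] = 10/10 = 1.

Answer: 1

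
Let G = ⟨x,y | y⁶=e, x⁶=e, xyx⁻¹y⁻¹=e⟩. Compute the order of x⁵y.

Compute successive powers until reaching e:
  (x⁵y)¹ = x⁵y, (x⁵y)² = x⁴y², (x⁵y)³ = x³y³, (x⁵y)⁴ = x²y⁴, (x⁵y)⁵ = xy⁵, (x⁵y)⁶ = e.
The smallest positive k with (x⁵y)ᵏ = e is 6.

Answer: 6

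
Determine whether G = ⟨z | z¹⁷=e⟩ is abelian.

G has a single generator, so G is cyclic and hence abelian.

Answer: Yes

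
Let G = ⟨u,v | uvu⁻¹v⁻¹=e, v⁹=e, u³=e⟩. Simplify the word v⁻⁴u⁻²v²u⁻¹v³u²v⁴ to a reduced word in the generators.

Multiply left to right, reducing at each step:
  (v⁵) · u⁻² = uv⁵
  (uv⁵) · v² = uv⁷
  (uv⁷) · u⁻¹ = v⁷
  (v⁷) · v³ = v
  v · u² = u²v
  (u²v) · v⁴ = u²v⁵

Answer: u²v⁵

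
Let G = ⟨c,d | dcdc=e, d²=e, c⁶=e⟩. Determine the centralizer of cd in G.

⟨cd⟩ ⊆ C_G(cd) since powers of cd commute with cd; so |C_G(cd)| ≥ |⟨cd⟩| = 2.
By orbit–stabilizer, |C_G(cd)| = |G| / |conj. class of cd| = 12 / 3 = 4.
The 4 elements commuting with cd are {e, c³, cd, c⁴d}.

Answer: {e, c³, cd, c⁴d}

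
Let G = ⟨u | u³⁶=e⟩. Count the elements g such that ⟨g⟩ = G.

G is cyclic of order 36. An element generates G iff its order is 36, and a cyclic group of order 36 has exactly φ(36) = 12 such elements.

Answer: 12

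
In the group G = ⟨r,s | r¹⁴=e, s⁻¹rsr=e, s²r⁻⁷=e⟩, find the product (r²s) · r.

Compute (r²s) · r by multiplying left to right and reducing via the relations at each step:
  (r²s) · r = rs

Answer: rs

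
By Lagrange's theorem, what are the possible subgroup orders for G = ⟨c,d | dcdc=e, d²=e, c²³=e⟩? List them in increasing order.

|G| = 46 = 2 · 23. By Lagrange's theorem the order of any subgroup divides 46; the divisors of 46 are 1, 2, 23, 46.

Answer: 1, 2, 23, 46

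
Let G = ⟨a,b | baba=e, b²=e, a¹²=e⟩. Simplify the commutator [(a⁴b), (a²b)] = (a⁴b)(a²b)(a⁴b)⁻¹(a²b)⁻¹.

[(a⁴b), (a²b)] = (a⁴b)·(a²b)·(a⁴b)⁻¹·(a²b)⁻¹.
  (a⁴b) · (a²b) = a²
  (a²) · (a⁴b) = a⁶b
  (a⁶b) · (a²b) = a⁴

Answer: a⁴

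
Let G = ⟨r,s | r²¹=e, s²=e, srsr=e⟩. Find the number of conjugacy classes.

The conjugacy classes (representative and size) are:
  [e] (size 1), [r²⁰] (size 2), [r²] (size 2), [r³] (size 2), [r¹⁷] (size 2), [r⁵] (size 2), [r⁶] (size 2), [r⁷] (size 2), [r⁸] (size 2), [r⁹] (size 2), [r¹⁰] (size 2), [s] (size 21).
Class equation: 1 + 2 + 2 + 2 + 2 + 2 + 2 + 2 + 2 + 2 + 2 + 21 = 42 = |G|. So G has 12 conjugacy classes.

Answer: 12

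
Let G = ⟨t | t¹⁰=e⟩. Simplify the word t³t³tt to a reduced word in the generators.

Multiply left to right, reducing at each step:
  (t³) · t³ = t⁶
  (t⁶) · t = t⁷
  (t⁷) · t = t⁸

Answer: t⁸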